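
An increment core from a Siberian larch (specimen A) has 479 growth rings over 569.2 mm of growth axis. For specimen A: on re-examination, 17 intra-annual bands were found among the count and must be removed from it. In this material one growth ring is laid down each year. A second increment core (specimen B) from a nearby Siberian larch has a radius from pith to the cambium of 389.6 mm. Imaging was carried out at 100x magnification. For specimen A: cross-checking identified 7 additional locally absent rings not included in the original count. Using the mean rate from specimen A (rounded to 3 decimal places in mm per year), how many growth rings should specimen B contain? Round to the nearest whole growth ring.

321 growth rings

Specimen A: true growth ring count = 479 − 17 + 7 = 469.
A: 569.2 mm over 469 years gives 569.2 / 469 ≈ 1.214 mm/yr.
For B, 389.6 / 1.214 = 320.92 years ≈ 321 growth rings.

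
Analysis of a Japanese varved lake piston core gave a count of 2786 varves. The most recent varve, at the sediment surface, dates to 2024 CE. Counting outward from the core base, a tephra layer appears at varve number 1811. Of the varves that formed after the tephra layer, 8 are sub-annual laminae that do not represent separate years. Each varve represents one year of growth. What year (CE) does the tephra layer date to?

1057 CE

The tephra layer sits at varve 1811 from the core base, so 2786 − 1811 = 975 varves formed after it.
975 − 8 false = 967 true varves after the tephra layer.
Counting back 967 years from 2024 CE places the tephra layer in 2024 − 967 = 1057 CE.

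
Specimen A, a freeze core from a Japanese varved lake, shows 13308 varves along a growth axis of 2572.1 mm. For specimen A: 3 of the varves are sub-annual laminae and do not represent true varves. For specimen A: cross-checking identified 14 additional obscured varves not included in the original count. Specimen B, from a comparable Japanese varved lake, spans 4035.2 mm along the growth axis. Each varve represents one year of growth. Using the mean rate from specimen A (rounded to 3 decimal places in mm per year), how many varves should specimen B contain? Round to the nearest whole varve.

Specimen A: after corrections the count is 13308 − 3 + 14 = 13319 varves.
A: Extension rate ≈ 2572.1 / 13319 = 0.193 mm/yr.
B spans 4035.2 / 0.193 = 20907.77 years ≈ 20908 varves.

20908 varves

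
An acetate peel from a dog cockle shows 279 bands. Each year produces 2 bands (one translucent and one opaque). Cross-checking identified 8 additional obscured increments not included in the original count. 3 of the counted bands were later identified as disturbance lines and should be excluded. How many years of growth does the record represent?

Adjusted count: 279 − 3 + 8 = 284 bands.
Dividing by 2 bands per year: 284 / 2 = 142 years.

142 years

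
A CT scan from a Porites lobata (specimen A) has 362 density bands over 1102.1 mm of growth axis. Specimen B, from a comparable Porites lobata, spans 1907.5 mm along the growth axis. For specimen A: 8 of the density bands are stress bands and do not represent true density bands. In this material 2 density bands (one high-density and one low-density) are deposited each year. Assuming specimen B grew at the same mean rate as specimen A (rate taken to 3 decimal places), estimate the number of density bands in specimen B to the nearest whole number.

Specimen A: adjusted count: 362 − 8 = 354 density bands.
Specimen A: with 2 density bands per year, 354 / 2 = 177 years.
A: Extension rate ≈ 1102.1 / 177 = 6.227 mm per year.
Specimen B: 1907.5 mm / 6.227 mm per year = 306.33 years; at 2 density bands per year that is 306.33 × 2 ≈ 613 density bands.

613 density bands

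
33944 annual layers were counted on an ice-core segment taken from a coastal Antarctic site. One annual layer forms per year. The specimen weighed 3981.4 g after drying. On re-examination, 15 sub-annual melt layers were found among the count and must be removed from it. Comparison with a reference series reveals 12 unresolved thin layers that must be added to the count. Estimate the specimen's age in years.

Adjusted count: 33944 − 15 + 12 = 33941 annual layers.
One annual layer per year makes the duration 33941 years.

33941 years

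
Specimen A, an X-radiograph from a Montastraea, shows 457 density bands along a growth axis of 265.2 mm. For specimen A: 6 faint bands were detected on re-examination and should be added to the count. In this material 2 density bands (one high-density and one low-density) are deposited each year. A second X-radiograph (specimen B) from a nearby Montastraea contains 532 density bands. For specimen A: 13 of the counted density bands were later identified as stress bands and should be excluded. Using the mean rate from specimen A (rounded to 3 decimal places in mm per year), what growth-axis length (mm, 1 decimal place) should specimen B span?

313.6 mm

Specimen A: true density band count = 457 − 13 + 6 = 450.
Specimen A: with 2 density bands per year, 450 / 2 = 225 years.
A: 265.2 mm over 225 years gives 265.2 / 225 ≈ 1.179 mm/year.
Specimen B: with 2 density bands per year, 532 / 2 = 266 years. For B, 1.179 mm/year × 266 years = 313.6 mm.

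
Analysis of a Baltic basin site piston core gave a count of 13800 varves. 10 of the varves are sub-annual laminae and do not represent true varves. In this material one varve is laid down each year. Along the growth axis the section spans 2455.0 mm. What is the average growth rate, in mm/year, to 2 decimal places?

After corrections the count is 13800 − 10 = 13790 varves.
2455.0 mm over 13790 years gives 2455.0 / 13790 ≈ 0.18 mm/year.

0.18 mm/year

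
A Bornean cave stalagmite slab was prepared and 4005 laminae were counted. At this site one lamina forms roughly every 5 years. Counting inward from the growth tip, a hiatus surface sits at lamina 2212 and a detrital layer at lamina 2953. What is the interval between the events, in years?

2953 − 2212 = 741 laminae lie between the two events.
741 laminae at 5 years each span 741 × 5 = 3705 years.

3705 years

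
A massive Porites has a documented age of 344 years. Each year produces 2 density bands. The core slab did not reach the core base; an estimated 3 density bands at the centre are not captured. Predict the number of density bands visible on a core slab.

685 density bands

344 years at 2 density bands per year gives 344 × 2 = 688 density bands.
Subtracting the 3 density bands not captured gives 688 − 3 = 685 density bands in the record.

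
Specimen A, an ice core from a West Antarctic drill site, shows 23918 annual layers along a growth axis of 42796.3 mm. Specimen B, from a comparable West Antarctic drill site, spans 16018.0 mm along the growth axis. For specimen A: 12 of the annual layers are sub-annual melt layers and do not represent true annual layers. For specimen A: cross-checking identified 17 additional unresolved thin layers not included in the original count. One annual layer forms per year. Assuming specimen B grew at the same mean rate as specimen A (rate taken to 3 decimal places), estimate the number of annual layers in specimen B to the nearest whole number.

Specimen A: correcting the raw count gives 23918 − 12 + 17 = 23923 true annual layers.
A: Extension rate ≈ 42796.3 / 23923 = 1.789 mm/year.
B spans 16018.0 / 1.789 = 8953.61 years ≈ 8954 annual layers.

8954 annual layers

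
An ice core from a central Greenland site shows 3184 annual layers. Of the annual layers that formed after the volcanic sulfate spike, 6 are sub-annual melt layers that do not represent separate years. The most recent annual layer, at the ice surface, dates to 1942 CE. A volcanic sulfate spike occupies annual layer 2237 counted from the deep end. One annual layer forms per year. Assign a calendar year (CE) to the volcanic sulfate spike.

1001 CE

3184 − 2237 = 947 annual layers lie beyond the volcanic sulfate spike toward the ice surface.
Removing the 6 false annual layers leaves 947 − 6 = 941 true annual layers beyond the volcanic sulfate spike.
The annual layer at the ice surface is 1942 CE, so the volcanic sulfate spike dates to 1942 − 941 = 1001 CE.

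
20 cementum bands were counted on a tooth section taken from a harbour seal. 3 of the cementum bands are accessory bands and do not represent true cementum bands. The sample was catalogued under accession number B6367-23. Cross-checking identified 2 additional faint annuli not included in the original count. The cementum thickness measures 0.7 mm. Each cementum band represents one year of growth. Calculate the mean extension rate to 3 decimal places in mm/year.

0.037 mm/year

True cementum band count = 20 − 3 + 2 = 19.
0.7 mm over 19 years gives 0.7 / 19 ≈ 0.037 mm/year.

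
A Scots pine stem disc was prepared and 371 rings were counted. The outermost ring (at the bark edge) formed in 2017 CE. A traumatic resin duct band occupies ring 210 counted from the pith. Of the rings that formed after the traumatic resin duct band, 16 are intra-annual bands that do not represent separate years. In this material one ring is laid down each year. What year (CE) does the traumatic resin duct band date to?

1872 CE

The traumatic resin duct band sits at ring 210 from the pith, so 371 − 210 = 161 rings formed after it.
Removing the 16 false rings leaves 161 − 16 = 145 true rings beyond the traumatic resin duct band.
Counting back 145 years from 2017 CE places the traumatic resin duct band in 2017 − 145 = 1872 CE.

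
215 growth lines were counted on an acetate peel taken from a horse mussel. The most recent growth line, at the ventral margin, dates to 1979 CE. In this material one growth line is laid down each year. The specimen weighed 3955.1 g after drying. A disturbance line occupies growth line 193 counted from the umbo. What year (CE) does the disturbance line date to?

Between growth line 193 and the ventral margin there are 215 − 193 = 22 growth lines.
1979 − 22 = 1957 CE.

1957 CE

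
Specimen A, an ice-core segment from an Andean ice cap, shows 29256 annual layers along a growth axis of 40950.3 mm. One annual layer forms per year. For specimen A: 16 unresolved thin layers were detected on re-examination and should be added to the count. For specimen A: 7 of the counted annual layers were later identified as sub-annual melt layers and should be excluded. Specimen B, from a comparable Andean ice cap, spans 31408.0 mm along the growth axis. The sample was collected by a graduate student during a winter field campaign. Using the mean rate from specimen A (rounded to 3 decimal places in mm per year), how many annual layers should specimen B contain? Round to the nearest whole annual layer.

22450 annual layers

Specimen A: adjusted count: 29256 − 7 + 16 = 29265 annual layers.
A: Mean rate = 40950.3 mm / 29265 years ≈ 1.399 mm/year.
Specimen B: 31408.0 mm / 1.399 mm per year = 22450.32 years ≈ 22450 annual layers.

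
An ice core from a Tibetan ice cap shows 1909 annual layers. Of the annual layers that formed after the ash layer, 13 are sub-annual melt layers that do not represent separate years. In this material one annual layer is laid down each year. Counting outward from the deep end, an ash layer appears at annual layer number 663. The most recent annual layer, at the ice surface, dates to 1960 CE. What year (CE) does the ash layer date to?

727 CE

Between annual layer 663 and the ice surface there are 1909 − 663 = 1246 annual layers.
Removing the 13 false annual layers leaves 1246 − 13 = 1233 true annual layers beyond the ash layer.
1960 − 1233 = 727 CE.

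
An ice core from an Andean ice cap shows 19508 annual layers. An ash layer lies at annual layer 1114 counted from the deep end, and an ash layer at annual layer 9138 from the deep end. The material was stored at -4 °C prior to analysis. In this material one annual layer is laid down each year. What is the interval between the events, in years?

8024 years

Separation: 9138 − 1114 = 8024 annual layers.
That is 8024 years at one annual layer per year.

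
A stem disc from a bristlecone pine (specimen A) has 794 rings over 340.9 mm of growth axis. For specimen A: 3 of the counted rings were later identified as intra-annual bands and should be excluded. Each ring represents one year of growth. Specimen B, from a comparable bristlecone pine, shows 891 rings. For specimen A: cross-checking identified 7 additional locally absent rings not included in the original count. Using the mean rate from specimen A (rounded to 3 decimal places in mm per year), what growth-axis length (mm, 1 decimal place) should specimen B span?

Specimen A: correcting the raw count gives 794 − 3 + 7 = 798 true rings.
A: Extension rate ≈ 340.9 / 798 = 0.427 mm/yr.
For B, 0.427 mm/year × 891 years = 380.5 mm.

380.5 mm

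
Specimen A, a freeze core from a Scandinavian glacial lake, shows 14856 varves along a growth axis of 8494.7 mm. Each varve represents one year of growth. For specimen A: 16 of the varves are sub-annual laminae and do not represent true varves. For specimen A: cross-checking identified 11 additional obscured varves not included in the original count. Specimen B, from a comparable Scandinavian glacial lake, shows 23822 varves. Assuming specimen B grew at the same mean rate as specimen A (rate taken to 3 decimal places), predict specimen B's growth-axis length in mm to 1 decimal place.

Specimen A: after corrections the count is 14856 − 16 + 11 = 14851 varves.
A: 8494.7 mm over 14851 years gives 8494.7 / 14851 ≈ 0.572 mm per year.
For B, 0.572 mm/year × 23822 years = 13626.2 mm.

13626.2 mm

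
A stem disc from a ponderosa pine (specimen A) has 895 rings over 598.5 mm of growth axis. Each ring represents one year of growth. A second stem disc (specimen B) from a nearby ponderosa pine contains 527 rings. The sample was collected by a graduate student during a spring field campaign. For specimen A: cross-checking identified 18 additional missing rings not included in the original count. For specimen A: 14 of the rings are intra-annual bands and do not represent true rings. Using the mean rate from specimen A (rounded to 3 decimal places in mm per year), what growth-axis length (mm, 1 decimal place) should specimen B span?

351.0 mm

Specimen A: true ring count = 895 − 14 + 18 = 899.
A: Mean rate = 598.5 mm / 899 years ≈ 0.666 mm per year.
B's length ≈ 0.666 × 527 = 351.0 mm.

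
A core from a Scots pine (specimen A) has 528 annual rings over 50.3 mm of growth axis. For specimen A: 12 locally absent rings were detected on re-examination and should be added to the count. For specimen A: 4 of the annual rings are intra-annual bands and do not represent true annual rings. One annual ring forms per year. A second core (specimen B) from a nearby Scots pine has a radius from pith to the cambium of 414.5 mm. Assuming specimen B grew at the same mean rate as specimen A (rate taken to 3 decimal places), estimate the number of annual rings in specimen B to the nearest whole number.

4410 annual rings

Specimen A: true annual ring count = 528 − 4 + 12 = 536.
A: 50.3 mm over 536 years gives 50.3 / 536 ≈ 0.094 mm per year.
B spans 414.5 / 0.094 = 4409.57 years ≈ 4410 annual rings.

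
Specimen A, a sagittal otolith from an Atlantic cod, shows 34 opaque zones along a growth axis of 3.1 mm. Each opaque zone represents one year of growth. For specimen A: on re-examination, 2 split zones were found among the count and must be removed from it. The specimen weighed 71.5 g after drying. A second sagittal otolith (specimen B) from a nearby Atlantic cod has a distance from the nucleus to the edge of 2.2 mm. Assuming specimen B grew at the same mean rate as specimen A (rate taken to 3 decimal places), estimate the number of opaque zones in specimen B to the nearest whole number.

23 opaque zones

Specimen A: true opaque zone count = 34 − 2 = 32.
A: Extension rate ≈ 3.1 / 32 = 0.097 mm/year.
For B, 2.2 / 0.097 = 22.68 years ≈ 23 opaque zones.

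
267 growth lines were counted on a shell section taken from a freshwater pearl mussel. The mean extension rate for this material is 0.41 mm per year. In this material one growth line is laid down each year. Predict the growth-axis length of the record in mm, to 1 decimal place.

109.5 mm

The record spans 267 years at 0.41 mm per year.
Predicted length = 0.41 mm/year × 267 years = 109.5 mm.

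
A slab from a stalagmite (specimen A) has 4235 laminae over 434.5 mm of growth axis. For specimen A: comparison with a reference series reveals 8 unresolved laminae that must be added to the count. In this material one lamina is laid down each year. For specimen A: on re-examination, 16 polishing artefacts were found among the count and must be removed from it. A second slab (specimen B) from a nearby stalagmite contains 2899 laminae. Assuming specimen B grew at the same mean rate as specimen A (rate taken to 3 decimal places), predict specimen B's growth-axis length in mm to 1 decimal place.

Specimen A: correcting the raw count gives 4235 − 16 + 8 = 4227 true laminae.
A: 434.5 mm over 4227 years gives 434.5 / 4227 ≈ 0.103 mm/yr.
Length of B = 0.103 × 2899 = 298.6 mm.

298.6 mm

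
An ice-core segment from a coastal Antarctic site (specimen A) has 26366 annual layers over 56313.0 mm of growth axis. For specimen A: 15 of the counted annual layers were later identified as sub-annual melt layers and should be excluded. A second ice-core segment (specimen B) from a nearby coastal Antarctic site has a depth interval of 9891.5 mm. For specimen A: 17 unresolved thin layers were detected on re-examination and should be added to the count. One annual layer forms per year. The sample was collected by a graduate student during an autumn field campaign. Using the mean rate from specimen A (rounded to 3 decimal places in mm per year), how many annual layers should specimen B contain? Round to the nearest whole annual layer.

Specimen A: true annual layer count = 26366 − 15 + 17 = 26368.
A: Extension rate ≈ 56313.0 / 26368 = 2.136 mm per year.
B spans 9891.5 / 2.136 = 4630.85 years ≈ 4631 annual layers.

4631 annual layers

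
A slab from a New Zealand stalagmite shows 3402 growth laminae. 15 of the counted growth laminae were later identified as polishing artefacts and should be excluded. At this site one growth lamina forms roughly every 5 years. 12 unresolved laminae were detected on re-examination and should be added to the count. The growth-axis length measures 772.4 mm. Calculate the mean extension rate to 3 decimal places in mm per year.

0.045 mm per year

True growth lamina count = 3402 − 15 + 12 = 3399.
At 5 years per growth lamina, 3399 × 5 = 16995 years.
772.4 mm over 16995 years gives 772.4 / 16995 ≈ 0.045 mm per year.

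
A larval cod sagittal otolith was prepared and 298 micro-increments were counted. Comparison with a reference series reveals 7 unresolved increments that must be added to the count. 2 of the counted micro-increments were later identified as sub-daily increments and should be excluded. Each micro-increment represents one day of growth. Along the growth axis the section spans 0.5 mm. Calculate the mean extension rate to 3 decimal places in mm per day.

0.002 mm per day

Correcting the raw count gives 298 − 2 + 7 = 303 true micro-increments.
0.5 mm over 303 days gives 0.5 / 303 ≈ 0.002 mm per day.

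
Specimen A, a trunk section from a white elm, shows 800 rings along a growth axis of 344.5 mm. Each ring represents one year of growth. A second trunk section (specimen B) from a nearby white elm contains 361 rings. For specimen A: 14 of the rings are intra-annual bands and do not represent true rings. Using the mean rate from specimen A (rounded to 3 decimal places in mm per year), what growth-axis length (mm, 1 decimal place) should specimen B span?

Specimen A: adjusted count: 800 − 14 = 786 rings.
A: Mean rate = 344.5 mm / 786 years ≈ 0.438 mm/year.
Length of B = 0.438 × 361 = 158.1 mm.

158.1 mm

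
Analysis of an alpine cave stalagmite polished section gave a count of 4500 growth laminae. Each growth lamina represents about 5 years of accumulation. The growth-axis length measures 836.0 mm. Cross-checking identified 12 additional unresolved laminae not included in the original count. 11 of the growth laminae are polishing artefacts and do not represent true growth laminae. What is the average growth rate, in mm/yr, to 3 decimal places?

After corrections the count is 4500 − 11 + 12 = 4501 growth laminae.
4501 growth laminae at 5 years each span 4501 × 5 = 22505 years.
836.0 mm over 22505 years gives 836.0 / 22505 ≈ 0.037 mm/yr.

0.037 mm/yr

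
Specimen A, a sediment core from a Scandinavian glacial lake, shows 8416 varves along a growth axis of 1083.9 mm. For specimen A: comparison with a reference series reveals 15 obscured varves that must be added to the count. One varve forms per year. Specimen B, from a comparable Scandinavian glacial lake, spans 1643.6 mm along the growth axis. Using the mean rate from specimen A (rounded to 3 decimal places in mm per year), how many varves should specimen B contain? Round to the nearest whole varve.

12741 varves

Specimen A: after corrections the count is 8416 + 15 = 8431 varves.
A: 1083.9 mm over 8431 years gives 1083.9 / 8431 ≈ 0.129 mm/year.
Specimen B: 1643.6 mm / 0.129 mm per year = 12741.09 years ≈ 12741 varves.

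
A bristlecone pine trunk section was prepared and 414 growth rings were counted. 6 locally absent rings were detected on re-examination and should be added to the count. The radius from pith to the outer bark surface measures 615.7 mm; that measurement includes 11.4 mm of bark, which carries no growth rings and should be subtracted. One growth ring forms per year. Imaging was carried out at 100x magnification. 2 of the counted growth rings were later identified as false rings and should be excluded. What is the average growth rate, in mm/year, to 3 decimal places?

After corrections the count is 414 − 2 + 6 = 418 growth rings.
The growth record spans 615.7 − 11.4 = 604.3 mm.
Extension rate ≈ 604.3 / 418 = 1.446 mm/year.

1.446 mm/year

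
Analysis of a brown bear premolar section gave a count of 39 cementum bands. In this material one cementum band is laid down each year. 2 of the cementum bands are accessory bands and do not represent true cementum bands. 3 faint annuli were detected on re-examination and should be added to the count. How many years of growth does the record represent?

40 years

Correcting the raw count gives 39 − 2 + 3 = 40 true cementum bands.
With a one-to-one cementum band periodicity this is 40 years.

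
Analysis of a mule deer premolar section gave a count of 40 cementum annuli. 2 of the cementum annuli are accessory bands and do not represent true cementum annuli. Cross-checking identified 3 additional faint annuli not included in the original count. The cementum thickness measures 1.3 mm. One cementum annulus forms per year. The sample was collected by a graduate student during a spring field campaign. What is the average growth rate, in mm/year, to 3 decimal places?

0.032 mm/year

Adjusted count: 40 − 2 + 3 = 41 cementum annuli.
Extension rate ≈ 1.3 / 41 = 0.032 mm/year.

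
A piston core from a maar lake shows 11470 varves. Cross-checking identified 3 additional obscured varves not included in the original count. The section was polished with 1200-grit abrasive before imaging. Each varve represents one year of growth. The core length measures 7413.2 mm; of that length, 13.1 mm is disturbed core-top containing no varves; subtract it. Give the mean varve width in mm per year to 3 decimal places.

True varve count = 11470 + 3 = 11473.
Removing the 13.1 mm offcut leaves 7413.2 − 13.1 = 7400.1 mm.
7400.1 mm over 11473 years gives 7400.1 / 11473 ≈ 0.645 mm per year.

0.645 mm per year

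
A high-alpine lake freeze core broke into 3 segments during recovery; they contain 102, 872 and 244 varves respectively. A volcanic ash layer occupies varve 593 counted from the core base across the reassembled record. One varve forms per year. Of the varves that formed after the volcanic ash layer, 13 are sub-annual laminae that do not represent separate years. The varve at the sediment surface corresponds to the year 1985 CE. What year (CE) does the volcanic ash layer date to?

1373 CE

Total varves = 102 + 872 + 244 = 1218.
1218 − 593 = 625 varves lie beyond the volcanic ash layer toward the sediment surface.
Removing the 13 false varves leaves 625 − 13 = 612 true varves beyond the volcanic ash layer.
The varve at the sediment surface is 1985 CE, so the volcanic ash layer dates to 1985 − 612 = 1373 CE.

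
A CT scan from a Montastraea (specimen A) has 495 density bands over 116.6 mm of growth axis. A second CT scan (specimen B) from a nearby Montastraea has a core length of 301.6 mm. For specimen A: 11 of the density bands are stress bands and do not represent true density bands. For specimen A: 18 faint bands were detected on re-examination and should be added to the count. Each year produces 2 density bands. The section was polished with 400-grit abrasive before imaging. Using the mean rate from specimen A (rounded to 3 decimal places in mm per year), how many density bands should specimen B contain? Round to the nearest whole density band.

Specimen A: after corrections the count is 495 − 11 + 18 = 502 density bands.
Specimen A: with 2 density bands per year, 502 / 2 = 251 years.
A: Mean rate = 116.6 mm / 251 years ≈ 0.465 mm/year.
B spans 301.6 / 0.465 = 648.60 years; at 2 density bands per year that is 648.60 × 2 ≈ 1297 density bands.

1297 density bands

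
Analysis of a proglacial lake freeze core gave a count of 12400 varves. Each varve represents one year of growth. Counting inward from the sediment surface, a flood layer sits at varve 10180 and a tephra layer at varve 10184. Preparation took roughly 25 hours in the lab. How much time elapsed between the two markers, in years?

4 yr

10184 − 10180 = 4 varves lie between the two events.
At one varve per year, 4 years elapsed between them.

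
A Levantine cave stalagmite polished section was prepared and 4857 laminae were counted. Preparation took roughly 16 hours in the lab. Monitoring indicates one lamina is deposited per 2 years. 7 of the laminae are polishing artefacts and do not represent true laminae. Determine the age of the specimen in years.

9700 yr

Adjusted count: 4857 − 7 = 4850 laminae.
At 2 years per lamina, 4850 × 2 = 9700 years.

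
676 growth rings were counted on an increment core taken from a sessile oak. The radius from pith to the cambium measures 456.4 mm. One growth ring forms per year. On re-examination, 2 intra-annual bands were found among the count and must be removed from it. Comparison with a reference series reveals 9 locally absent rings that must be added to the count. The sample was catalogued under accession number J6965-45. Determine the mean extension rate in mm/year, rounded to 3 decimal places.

0.668 mm/year

Correcting the raw count gives 676 − 2 + 9 = 683 true growth rings.
Extension rate ≈ 456.4 / 683 = 0.668 mm/year.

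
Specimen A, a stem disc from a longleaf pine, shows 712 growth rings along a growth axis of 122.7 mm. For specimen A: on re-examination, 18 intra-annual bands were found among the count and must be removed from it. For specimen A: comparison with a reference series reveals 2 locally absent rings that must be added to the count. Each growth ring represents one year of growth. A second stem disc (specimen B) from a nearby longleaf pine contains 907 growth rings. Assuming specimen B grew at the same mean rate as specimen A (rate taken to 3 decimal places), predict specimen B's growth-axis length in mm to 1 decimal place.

Specimen A: after corrections the count is 712 − 18 + 2 = 696 growth rings.
A: 122.7 mm over 696 years gives 122.7 / 696 ≈ 0.176 mm/year.
B's length ≈ 0.176 × 907 = 159.6 mm.

159.6 mm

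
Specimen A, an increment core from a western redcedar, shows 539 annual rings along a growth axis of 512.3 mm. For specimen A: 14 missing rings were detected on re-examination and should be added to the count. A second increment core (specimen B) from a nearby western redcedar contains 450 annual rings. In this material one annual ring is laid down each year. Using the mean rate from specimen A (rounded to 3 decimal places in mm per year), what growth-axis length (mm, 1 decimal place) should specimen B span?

Specimen A: after corrections the count is 539 + 14 = 553 annual rings.
A: Extension rate ≈ 512.3 / 553 = 0.926 mm/year.
B's length ≈ 0.926 × 450 = 416.7 mm.

416.7 mm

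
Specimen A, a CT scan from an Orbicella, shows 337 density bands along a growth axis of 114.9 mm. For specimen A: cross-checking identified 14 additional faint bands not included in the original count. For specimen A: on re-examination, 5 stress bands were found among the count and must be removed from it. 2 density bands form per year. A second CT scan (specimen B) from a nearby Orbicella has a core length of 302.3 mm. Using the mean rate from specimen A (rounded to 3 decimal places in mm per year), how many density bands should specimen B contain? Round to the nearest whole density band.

911 density bands

Specimen A: after corrections the count is 337 − 5 + 14 = 346 density bands.
Specimen A: dividing by 2 density bands per year: 346 / 2 = 173 years.
A: Mean rate = 114.9 mm / 173 years ≈ 0.664 mm per year.
For B, 302.3 / 0.664 = 455.27 years; at 2 density bands per year that is 455.27 × 2 ≈ 911 density bands.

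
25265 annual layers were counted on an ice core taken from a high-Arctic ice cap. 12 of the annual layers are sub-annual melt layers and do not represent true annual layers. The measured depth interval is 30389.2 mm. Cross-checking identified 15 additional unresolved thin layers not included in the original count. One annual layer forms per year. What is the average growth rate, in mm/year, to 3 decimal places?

1.203 mm/year

Correcting the raw count gives 25265 − 12 + 15 = 25268 true annual layers.
Mean rate = 30389.2 mm / 25268 years ≈ 1.203 mm/year.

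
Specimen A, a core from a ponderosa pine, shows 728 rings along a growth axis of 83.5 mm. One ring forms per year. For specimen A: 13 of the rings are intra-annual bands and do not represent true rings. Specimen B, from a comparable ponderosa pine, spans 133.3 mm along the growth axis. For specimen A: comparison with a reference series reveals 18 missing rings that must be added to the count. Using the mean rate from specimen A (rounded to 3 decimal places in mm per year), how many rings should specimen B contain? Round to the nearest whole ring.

Specimen A: correcting the raw count gives 728 − 13 + 18 = 733 true rings.
A: 83.5 mm over 733 years gives 83.5 / 733 ≈ 0.114 mm per year.
B spans 133.3 / 0.114 = 1169.30 years ≈ 1169 rings.

1169 rings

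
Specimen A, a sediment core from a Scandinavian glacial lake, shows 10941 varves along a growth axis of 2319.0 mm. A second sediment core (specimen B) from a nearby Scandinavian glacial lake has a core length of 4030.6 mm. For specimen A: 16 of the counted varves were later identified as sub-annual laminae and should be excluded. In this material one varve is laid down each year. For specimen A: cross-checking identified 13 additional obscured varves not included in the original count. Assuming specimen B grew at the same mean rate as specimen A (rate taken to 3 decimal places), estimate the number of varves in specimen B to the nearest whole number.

Specimen A: correcting the raw count gives 10941 − 16 + 13 = 10938 true varves.
A: Mean rate = 2319.0 mm / 10938 years ≈ 0.212 mm per year.
Specimen B: 4030.6 mm / 0.212 mm per year = 19012.26 years ≈ 19012 varves.

19012 varves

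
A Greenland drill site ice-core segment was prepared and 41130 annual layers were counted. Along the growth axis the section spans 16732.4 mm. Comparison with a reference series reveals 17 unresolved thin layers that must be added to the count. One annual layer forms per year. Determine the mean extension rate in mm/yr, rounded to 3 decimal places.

True annual layer count = 41130 + 17 = 41147.
Mean rate = 16732.4 mm / 41147 years ≈ 0.407 mm/yr.

0.407 mm/yr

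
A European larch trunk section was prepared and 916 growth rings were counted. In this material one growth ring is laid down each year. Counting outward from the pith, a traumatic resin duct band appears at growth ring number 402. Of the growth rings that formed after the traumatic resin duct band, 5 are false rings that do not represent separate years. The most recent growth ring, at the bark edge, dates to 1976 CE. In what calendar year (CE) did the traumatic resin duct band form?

1467 CE

916 − 402 = 514 growth rings lie beyond the traumatic resin duct band toward the bark edge.
Removing the 5 false growth rings leaves 514 − 5 = 509 true growth rings beyond the traumatic resin duct band.
The growth ring at the bark edge is 1976 CE, so the traumatic resin duct band dates to 1976 − 509 = 1467 CE.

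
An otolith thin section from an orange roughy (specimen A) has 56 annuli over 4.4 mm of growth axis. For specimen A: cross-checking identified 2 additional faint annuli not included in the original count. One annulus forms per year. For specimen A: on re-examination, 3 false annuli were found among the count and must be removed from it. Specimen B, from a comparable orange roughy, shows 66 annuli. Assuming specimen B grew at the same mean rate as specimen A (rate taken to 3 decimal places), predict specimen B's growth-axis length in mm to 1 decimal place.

5.3 mm

Specimen A: correcting the raw count gives 56 − 3 + 2 = 55 true annuli.
A: Mean rate = 4.4 mm / 55 years ≈ 0.080 mm per year.
B's length ≈ 0.080 × 66 = 5.3 mm.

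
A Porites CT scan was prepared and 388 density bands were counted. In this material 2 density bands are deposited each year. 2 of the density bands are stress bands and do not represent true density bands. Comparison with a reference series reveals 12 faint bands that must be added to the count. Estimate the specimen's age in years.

199 yr

After corrections the count is 388 − 2 + 12 = 398 density bands.
With 2 density bands per year, 398 / 2 = 199 years.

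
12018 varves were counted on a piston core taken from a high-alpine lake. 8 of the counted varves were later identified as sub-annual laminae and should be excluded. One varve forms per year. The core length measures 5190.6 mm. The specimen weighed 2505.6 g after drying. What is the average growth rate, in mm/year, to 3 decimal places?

0.432 mm/year

Adjusted count: 12018 − 8 = 12010 varves.
Extension rate ≈ 5190.6 / 12010 = 0.432 mm/year.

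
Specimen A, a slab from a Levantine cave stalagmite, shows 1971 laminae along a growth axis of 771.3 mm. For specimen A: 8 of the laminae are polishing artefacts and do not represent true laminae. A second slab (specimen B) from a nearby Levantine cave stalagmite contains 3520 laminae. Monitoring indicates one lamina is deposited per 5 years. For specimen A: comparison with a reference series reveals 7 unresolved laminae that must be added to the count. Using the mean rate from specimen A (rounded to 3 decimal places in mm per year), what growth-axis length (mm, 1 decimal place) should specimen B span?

1372.8 mm

Specimen A: adjusted count: 1971 − 8 + 7 = 1970 laminae.
Specimen A: at 5 years per lamina, 1970 × 5 = 9850 years.
A: Mean rate = 771.3 mm / 9850 years ≈ 0.078 mm per year.
Specimen B: at 5 years per lamina, 3520 × 5 = 17600 years. Length of B = 0.078 × 17600 = 1372.8 mm.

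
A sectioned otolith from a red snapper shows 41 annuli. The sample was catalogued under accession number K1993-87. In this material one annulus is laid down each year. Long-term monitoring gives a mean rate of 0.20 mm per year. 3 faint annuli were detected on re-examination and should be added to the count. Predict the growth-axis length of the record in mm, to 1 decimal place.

8.8 mm

After corrections the count is 41 + 3 = 44 annuli.
Predicted length = 0.20 mm/year × 44 years = 8.8 mm.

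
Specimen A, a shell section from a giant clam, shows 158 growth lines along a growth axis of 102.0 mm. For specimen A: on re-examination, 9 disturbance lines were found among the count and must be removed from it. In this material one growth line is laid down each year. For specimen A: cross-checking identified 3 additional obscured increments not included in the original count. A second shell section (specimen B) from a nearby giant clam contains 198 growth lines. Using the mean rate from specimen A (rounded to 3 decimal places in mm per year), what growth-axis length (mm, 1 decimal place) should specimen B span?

Specimen A: adjusted count: 158 − 9 + 3 = 152 growth lines.
A: Extension rate ≈ 102.0 / 152 = 0.671 mm/year.
Length of B = 0.671 × 198 = 132.9 mm.

132.9 mm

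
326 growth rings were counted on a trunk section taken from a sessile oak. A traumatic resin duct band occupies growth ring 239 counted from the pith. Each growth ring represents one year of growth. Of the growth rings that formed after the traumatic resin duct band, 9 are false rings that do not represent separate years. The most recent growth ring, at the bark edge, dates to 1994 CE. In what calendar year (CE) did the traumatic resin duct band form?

1916 CE

The traumatic resin duct band sits at growth ring 239 from the pith, so 326 − 239 = 87 growth rings formed after it.
Excluding 9 false growth rings: 87 − 9 = 78.
1994 − 78 = 1916 CE.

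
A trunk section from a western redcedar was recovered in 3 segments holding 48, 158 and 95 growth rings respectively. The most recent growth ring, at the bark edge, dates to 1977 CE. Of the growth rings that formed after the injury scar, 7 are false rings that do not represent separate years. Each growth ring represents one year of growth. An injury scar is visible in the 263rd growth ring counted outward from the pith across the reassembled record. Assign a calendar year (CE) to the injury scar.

1946 CE

Total growth rings = 48 + 158 + 95 = 301.
Between growth ring 263 and the bark edge there are 301 − 263 = 38 growth rings.
38 − 7 false = 31 true growth rings after the injury scar.
The growth ring at the bark edge is 1977 CE, so the injury scar dates to 1977 − 31 = 1946 CE.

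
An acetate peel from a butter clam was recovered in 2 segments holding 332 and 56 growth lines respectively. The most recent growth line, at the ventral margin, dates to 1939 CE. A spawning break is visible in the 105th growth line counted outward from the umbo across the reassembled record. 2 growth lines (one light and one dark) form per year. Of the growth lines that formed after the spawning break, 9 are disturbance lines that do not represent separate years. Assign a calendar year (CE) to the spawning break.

Total growth lines = 332 + 56 = 388.
Between growth line 105 and the ventral margin there are 388 − 105 = 283 growth lines.
Removing the 9 false growth lines leaves 283 − 9 = 274 true growth lines beyond the spawning break.
With 2 growth lines per year, 274 / 2 = 137 years.
1939 − 137 = 1802 CE.

1802 CE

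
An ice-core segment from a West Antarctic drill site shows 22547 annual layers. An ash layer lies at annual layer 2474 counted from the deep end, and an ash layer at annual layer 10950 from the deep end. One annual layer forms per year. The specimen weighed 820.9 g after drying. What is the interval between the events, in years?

8476 years

The two markers are separated by 10950 − 2474 = 8476 annual layers.
One annual layer per year makes the interval 8476 years.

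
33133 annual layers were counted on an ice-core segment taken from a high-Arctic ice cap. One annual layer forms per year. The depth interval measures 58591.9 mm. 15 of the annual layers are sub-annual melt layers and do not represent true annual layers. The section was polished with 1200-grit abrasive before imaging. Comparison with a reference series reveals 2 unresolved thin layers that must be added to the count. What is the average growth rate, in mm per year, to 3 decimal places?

1.769 mm per year

Adjusted count: 33133 − 15 + 2 = 33120 annual layers.
Extension rate ≈ 58591.9 / 33120 = 1.769 mm per year.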